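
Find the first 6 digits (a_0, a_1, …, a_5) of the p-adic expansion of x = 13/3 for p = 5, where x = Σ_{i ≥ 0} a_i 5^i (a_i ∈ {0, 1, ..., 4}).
(a_0, …, a_5) = (1, 4, 1, 3, 1, 3)

v_5(13/3) = 0 (numerator and denominator both coprime to 5), so x ∈ ℤ_5^×. Compute digits iteratively via a_i = x_i mod 5, x_{i+1} = (x_i − a_i)/5, with x_0 = x:
  x_0 = 13/3;  a_0 = 1;  x_1 = (x_0 − 1)/5 = 2/3
  x_1 = 2/3;  a_1 = 4;  x_2 = (x_1 − 4)/5 = -2/3
  x_2 = -2/3;  a_2 = 1;  x_3 = (x_2 − 1)/5 = -1/3
  x_3 = -1/3;  a_3 = 3;  x_4 = (x_3 − 3)/5 = -2/3
  x_4 = -2/3;  a_4 = 1;  x_5 = (x_4 − 1)/5 = -1/3
  x_5 = -1/3;  a_5 = 3;  x_6 = (x_5 − 3)/5 = -2/3
Digits: (1, 4, 1, 3, 1, 3).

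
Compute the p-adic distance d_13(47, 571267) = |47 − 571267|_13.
d_13(47, 571267) = 1/28561

Step 1 — x − y = 47 − 571267 = -571220. Step 2 — v_13(-571220) = 4 (factor: -571220 = −(13^4 · 20); the sign does not affect v_p). Step 3 — |x − y|_13 = 13^{-4} = 1/28561.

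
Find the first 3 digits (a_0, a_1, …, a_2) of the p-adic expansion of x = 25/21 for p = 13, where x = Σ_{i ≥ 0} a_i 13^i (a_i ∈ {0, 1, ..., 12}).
(a_0, …, a_2) = (8, 10, 6)

v_13(25/21) = 0 (numerator and denominator both coprime to 13), so x ∈ ℤ_13^×. Compute digits iteratively via a_i = x_i mod 13, x_{i+1} = (x_i − a_i)/13, with x_0 = x:
  x_0 = 25/21;  a_0 = 8;  x_1 = (x_0 − 8)/13 = -11/21
  x_1 = -11/21;  a_1 = 10;  x_2 = (x_1 − 10)/13 = -17/21
  x_2 = -17/21;  a_2 = 6;  x_3 = (x_2 − 6)/13 = -11/21
Digits: (8, 10, 6).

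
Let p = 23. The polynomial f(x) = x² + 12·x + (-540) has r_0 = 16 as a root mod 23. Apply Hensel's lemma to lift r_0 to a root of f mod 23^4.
r_3 = 279811 (mod 279841)

Hensel: r_{i+1} = r_i − f(r_i)·(f′(r_i))^{-1} mod 23^{i+2}, f′(x) = 2x + 12. Iterate:
  r_0 = 16 (mod 23)
  r_1 = 499 (mod 529)
  r_2 = 12137 (mod 12167)
  r_3 = 279811 (mod 279841)
Final: r = 279811 satisfies f(r) ≡ 0 mod 23^4.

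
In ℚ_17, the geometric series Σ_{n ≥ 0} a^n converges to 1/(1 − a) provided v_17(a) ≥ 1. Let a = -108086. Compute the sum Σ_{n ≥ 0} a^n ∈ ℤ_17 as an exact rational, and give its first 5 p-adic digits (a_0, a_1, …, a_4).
Σ a^n = 1/(1 − a) = 1/108087;  first 5 digits = (1, 0, 0, 12, 15)

v_17(a) = 3 ≥ 1, so the series converges in ℤ_17 to 1/(1 − a) = 1/(1 − (-108086)) = 1/108087. Expand this rational in ℤ_17: compute digits iteratively via d_i = x_i mod 17, x_{i+1} = (x_i − d_i)/17. The first 5 digits are (1, 0, 0, 12, 15).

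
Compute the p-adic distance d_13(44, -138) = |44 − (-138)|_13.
d_13(44, -138) = 1/13

Step 1 — x − y = 44 − (-138) = 182. Step 2 — v_13(182) = 1 (factor: 182 = (13^1 · 14); the sign does not affect v_p). Step 3 — |x − y|_13 = 13^{-1} = 1/13.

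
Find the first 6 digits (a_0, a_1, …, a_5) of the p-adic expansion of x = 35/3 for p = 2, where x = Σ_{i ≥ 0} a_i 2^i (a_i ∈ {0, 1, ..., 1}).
(a_0, …, a_5) = (1, 0, 0, 0, 0, 1)

v_2(35/3) = 0 (numerator and denominator both coprime to 2), so x ∈ ℤ_2^×. Compute digits iteratively via a_i = x_i mod 2, x_{i+1} = (x_i − a_i)/2, with x_0 = x:
  x_0 = 35/3;  a_0 = 1;  x_1 = (x_0 − 1)/2 = 16/3
  x_1 = 16/3;  a_1 = 0;  x_2 = (x_1 − 0)/2 = 8/3
  x_2 = 8/3;  a_2 = 0;  x_3 = (x_2 − 0)/2 = 4/3
  x_3 = 4/3;  a_3 = 0;  x_4 = (x_3 − 0)/2 = 2/3
  x_4 = 2/3;  a_4 = 0;  x_5 = (x_4 − 0)/2 = 1/3
  x_5 = 1/3;  a_5 = 1;  x_6 = (x_5 − 1)/2 = -1/3
Digits: (1, 0, 0, 0, 0, 1).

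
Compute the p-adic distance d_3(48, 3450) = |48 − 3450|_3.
d_3(48, 3450) = 1/243

Step 1 — x − y = 48 − 3450 = -3402. Step 2 — v_3(-3402) = 5 (factor: -3402 = −(3^5 · 14); the sign does not affect v_p). Step 3 — |x − y|_3 = 3^{-5} = 1/243.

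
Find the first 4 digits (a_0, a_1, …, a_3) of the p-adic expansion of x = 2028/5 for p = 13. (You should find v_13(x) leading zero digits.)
(a_0, …, a_3) = (0, 0, 5, 5)

v_13(2028/5) = 2, so a_0 = ... = a_1 = 0. Factor out: x = 13^2 · u with u = 12/5 a unit in ℤ_13. Expand u iteratively via a_{v+i} = u_i mod 13, u_{i+1} = (u_i − a_{v+i})/13:
  u_0 = 12/5;  a_2 = 5;  u_1 = (u_0 − 5)/13 = -1/5
  u_1 = -1/5;  a_3 = 5;  u_2 = (u_1 − 5)/13 = -2/5
Digits: (0, 0, 5, 5).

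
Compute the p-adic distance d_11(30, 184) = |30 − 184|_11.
d_11(30, 184) = 1/11

Step 1 — x − y = 30 − 184 = -154. Step 2 — v_11(-154) = 1 (factor: -154 = −(11^1 · 14); the sign does not affect v_p). Step 3 — |x − y|_11 = 11^{-1} = 1/11.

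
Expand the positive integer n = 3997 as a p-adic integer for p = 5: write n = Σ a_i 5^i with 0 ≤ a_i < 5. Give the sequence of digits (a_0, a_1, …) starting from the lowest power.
(a_0, a_1, …) = (2, 4, 4, 1, 1, 1)

Repeated division by 5 gives the digits low-to-high: 3997 = 2 + 4·5^1 + 4·5^2 + 1·5^3 + 1·5^4 + 1·5^5. Digit sequence: (2, 4, 4, 1, 1, 1).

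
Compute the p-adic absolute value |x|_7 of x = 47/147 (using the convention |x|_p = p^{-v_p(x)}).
|47/147|_7 = 49

Step 1 — compute v_7(x) by factoring powers of 7 out of the numerator and denominator: v_7(47/147) = -2. Step 2 — apply |x|_p = p^{-v_p(x)} = 7^{2} = 49.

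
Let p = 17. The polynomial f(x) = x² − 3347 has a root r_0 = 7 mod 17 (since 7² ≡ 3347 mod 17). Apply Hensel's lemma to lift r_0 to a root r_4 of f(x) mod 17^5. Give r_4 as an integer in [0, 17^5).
r_4 = 379328 (mod 1419857)

Hensel's recurrence: r_{i+1} = r_i − f(r_i)·(f′(r_i))^{-1} mod 17^{i+2}, with f′(x) = 2x. Iterate:
  r_0 = 7 (mod 17)
  r_1 = 160 (mod 289)
  r_2 = 1027 (mod 4913)
  r_3 = 45244 (mod 83521)
  r_4 = 379328 (mod 1419857)
Final: r_4 = 379328, and one checks f(r_4) ≡ 0 mod 17^5.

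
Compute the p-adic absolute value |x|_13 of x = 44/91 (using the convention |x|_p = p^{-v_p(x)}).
|44/91|_13 = 13

Step 1 — compute v_13(x) by factoring powers of 13 out of the numerator and denominator: v_13(44/91) = -1. Step 2 — apply |x|_p = p^{-v_p(x)} = 13^{1} = 13.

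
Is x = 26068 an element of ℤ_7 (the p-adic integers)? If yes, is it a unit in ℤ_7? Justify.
x ∈ ℤ_7 but not a unit; v_7(x) = 3 > 0

ℤ_7 = {x ∈ ℚ_7 : v_7(x) ≥ 0} and ℤ_7^× = {x ∈ ℤ_7 : v_7(x) = 0}. Here v_7(26068) = v_7(num) − v_7(den) = 3; compare against these criteria.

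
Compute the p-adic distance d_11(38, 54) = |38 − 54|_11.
d_11(38, 54) = 1

Step 1 — x − y = 38 − 54 = -16. Step 2 — v_11(-16) = 0 (factor: -16 = −(11^0 · 16); the sign does not affect v_p). Step 3 — |x − y|_11 = 11^{0} = 1.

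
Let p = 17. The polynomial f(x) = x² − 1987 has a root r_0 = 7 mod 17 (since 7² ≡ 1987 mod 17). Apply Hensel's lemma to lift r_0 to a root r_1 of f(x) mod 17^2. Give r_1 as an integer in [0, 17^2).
r_1 = 228 (mod 289)

Hensel's recurrence: r_{i+1} = r_i − f(r_i)·(f′(r_i))^{-1} mod 17^{i+2}, with f′(x) = 2x. Iterate:
  r_0 = 7 (mod 17)
  r_1 = 228 (mod 289)
Final: r_1 = 228, and one checks f(r_1) ≡ 0 mod 17^2.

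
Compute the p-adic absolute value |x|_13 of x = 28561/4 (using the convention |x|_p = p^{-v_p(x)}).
|28561/4|_13 = 1/28561

Step 1 — compute v_13(x) by factoring powers of 13 out of the numerator and denominator: v_13(28561/4) = 4. Step 2 — apply |x|_p = p^{-v_p(x)} = 13^{-4} = 1/28561.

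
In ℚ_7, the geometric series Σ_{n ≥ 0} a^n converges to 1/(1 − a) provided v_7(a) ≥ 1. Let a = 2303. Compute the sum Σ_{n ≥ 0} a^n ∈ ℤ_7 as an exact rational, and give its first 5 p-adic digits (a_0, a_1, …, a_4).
Σ a^n = 1/(1 − a) = -1/2302;  first 5 digits = (1, 0, 5, 6, 4)

v_7(a) = 2 ≥ 1, so the series converges in ℤ_7 to 1/(1 − a) = 1/(1 − 2303) = -1/2302. Expand this rational in ℤ_7: compute digits iteratively via d_i = x_i mod 7, x_{i+1} = (x_i − d_i)/7. The first 5 digits are (1, 0, 5, 6, 4).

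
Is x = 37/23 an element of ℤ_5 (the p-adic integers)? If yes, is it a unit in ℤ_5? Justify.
x ∈ ℤ_5^× (unit); v_5(x) = 0

ℤ_5 = {x ∈ ℚ_5 : v_5(x) ≥ 0} and ℤ_5^× = {x ∈ ℤ_5 : v_5(x) = 0}. Here v_5(37/23) = v_5(num) − v_5(den) = 0; compare against these criteria.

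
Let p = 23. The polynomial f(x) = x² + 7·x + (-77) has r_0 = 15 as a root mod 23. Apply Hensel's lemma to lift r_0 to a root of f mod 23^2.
r_1 = 337 (mod 529)

Hensel: r_{i+1} = r_i − f(r_i)·(f′(r_i))^{-1} mod 23^{i+2}, f′(x) = 2x + 7. Iterate:
  r_0 = 15 (mod 23)
  r_1 = 337 (mod 529)
Final: r = 337 satisfies f(r) ≡ 0 mod 23^2.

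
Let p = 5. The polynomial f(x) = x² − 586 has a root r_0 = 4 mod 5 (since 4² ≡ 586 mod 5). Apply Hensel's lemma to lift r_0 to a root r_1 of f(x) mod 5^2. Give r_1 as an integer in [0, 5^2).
r_1 = 19 (mod 25)

Hensel's recurrence: r_{i+1} = r_i − f(r_i)·(f′(r_i))^{-1} mod 5^{i+2}, with f′(x) = 2x. Iterate:
  r_0 = 4 (mod 5)
  r_1 = 19 (mod 25)
Final: r_1 = 19, and one checks f(r_1) ≡ 0 mod 5^2.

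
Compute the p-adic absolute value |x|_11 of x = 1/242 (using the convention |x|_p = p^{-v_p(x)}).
|1/242|_11 = 121

Step 1 — compute v_11(x) by factoring powers of 11 out of the numerator and denominator: v_11(1/242) = -2. Step 2 — apply |x|_p = p^{-v_p(x)} = 11^{2} = 121.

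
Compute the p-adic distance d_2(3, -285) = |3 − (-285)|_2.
d_2(3, -285) = 1/32

Step 1 — x − y = 3 − (-285) = 288. Step 2 — v_2(288) = 5 (factor: 288 = (2^5 · 9); the sign does not affect v_p). Step 3 — |x − y|_2 = 2^{-5} = 1/32.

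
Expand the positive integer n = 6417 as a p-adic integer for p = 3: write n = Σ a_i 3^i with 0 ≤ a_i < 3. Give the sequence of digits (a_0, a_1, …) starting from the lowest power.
(a_0, a_1, …) = (0, 0, 2, 0, 1, 2, 2, 2)

Repeated division by 3 gives the digits low-to-high: 6417 = 2·3^2 + 1·3^4 + 2·3^5 + 2·3^6 + 2·3^7. Digit sequence: (0, 0, 2, 0, 1, 2, 2, 2).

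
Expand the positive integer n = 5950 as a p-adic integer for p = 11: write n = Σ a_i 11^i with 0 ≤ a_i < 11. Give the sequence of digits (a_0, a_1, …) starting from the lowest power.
(a_0, a_1, …) = (10, 1, 5, 4)

Repeated division by 11 gives the digits low-to-high: 5950 = 10 + 1·11^1 + 5·11^2 + 4·11^3. Digit sequence: (10, 1, 5, 4).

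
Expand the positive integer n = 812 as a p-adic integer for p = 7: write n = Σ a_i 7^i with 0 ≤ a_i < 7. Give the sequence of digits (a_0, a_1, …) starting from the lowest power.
(a_0, a_1, …) = (0, 4, 2, 2)

Repeated division by 7 gives the digits low-to-high: 812 = 4·7^1 + 2·7^2 + 2·7^3. Digit sequence: (0, 4, 2, 2).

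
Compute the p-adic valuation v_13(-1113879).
v_13(-1113879) = 5

v_13(n) is the largest exponent k such that 13^k divides n. Factor out: -1113879 = -13^5 · 3. (Sign doesn't affect v_p.) So v_13(-1113879) = 5.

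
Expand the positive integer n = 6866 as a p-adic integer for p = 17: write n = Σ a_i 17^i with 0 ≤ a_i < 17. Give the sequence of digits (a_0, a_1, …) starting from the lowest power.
(a_0, a_1, …) = (15, 12, 6, 1)

Repeated division by 17 gives the digits low-to-high: 6866 = 15 + 12·17^1 + 6·17^2 + 1·17^3. Digit sequence: (15, 12, 6, 1).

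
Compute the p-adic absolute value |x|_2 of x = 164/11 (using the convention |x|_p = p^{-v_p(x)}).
|164/11|_2 = 1/4

Step 1 — compute v_2(x) by factoring powers of 2 out of the numerator and denominator: v_2(164/11) = 2. Step 2 — apply |x|_p = p^{-v_p(x)} = 2^{-2} = 1/4.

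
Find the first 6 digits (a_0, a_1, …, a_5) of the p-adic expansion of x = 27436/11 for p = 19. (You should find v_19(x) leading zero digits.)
(a_0, …, a_5) = (0, 0, 0, 9, 3, 5)

v_19(27436/11) = 3, so a_0 = ... = a_2 = 0. Factor out: x = 19^3 · u with u = 4/11 a unit in ℤ_19. Expand u iteratively via a_{v+i} = u_i mod 19, u_{i+1} = (u_i − a_{v+i})/19:
  u_0 = 4/11;  a_3 = 9;  u_1 = (u_0 − 9)/19 = -5/11
  u_1 = -5/11;  a_4 = 3;  u_2 = (u_1 − 3)/19 = -2/11
  u_2 = -2/11;  a_5 = 5;  u_3 = (u_2 − 5)/19 = -3/11
Digits: (0, 0, 0, 9, 3, 5).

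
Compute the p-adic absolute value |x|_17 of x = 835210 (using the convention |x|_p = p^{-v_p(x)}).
|835210|_17 = 1/83521

Step 1 — compute v_17(x) by factoring powers of 17 out of the numerator and denominator: v_17(835210) = 4. Step 2 — apply |x|_p = p^{-v_p(x)} = 17^{-4} = 1/83521.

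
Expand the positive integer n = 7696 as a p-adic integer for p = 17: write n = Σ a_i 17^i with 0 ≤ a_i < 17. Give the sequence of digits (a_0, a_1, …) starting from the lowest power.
(a_0, a_1, …) = (12, 10, 9, 1)

Repeated division by 17 gives the digits low-to-high: 7696 = 12 + 10·17^1 + 9·17^2 + 1·17^3. Digit sequence: (12, 10, 9, 1).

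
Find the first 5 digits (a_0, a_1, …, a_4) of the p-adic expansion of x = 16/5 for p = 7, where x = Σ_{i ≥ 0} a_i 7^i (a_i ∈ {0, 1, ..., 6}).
(a_0, …, a_4) = (6, 1, 4, 5, 2)

v_7(16/5) = 0 (numerator and denominator both coprime to 7), so x ∈ ℤ_7^×. Compute digits iteratively via a_i = x_i mod 7, x_{i+1} = (x_i − a_i)/7, with x_0 = x:
  x_0 = 16/5;  a_0 = 6;  x_1 = (x_0 − 6)/7 = -2/5
  x_1 = -2/5;  a_1 = 1;  x_2 = (x_1 − 1)/7 = -1/5
  x_2 = -1/5;  a_2 = 4;  x_3 = (x_2 − 4)/7 = -3/5
  x_3 = -3/5;  a_3 = 5;  x_4 = (x_3 − 5)/7 = -4/5
  x_4 = -4/5;  a_4 = 2;  x_5 = (x_4 − 2)/7 = -2/5
Digits: (6, 1, 4, 5, 2).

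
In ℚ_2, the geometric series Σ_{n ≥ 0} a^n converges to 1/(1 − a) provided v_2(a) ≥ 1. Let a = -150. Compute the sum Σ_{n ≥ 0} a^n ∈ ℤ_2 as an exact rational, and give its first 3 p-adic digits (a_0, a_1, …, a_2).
Σ a^n = 1/(1 − a) = 1/151;  first 3 digits = (1, 1, 1)

v_2(a) = 1 ≥ 1, so the series converges in ℤ_2 to 1/(1 − a) = 1/(1 − (-150)) = 1/151. Expand this rational in ℤ_2: compute digits iteratively via d_i = x_i mod 2, x_{i+1} = (x_i − d_i)/2. The first 3 digits are (1, 1, 1).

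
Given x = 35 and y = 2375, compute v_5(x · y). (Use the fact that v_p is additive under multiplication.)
v_5(83125) = 4

v_p(x) = 1 (factor: 35 = 5^1 · 7); v_p(y) = 3 (factor: 2375 = 5^3 · 19). Additivity: v_p(xy) = v_p(x) + v_p(y) = 1 + 3 = 4. (Direct check: xy = 83125 = 5^4 · (133).)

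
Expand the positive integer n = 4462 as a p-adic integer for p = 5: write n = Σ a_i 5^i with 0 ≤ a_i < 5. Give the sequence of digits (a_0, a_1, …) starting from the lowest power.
(a_0, a_1, …) = (2, 2, 3, 0, 2, 1)

Repeated division by 5 gives the digits low-to-high: 4462 = 2 + 2·5^1 + 3·5^2 + 2·5^4 + 1·5^5. Digit sequence: (2, 2, 3, 0, 2, 1).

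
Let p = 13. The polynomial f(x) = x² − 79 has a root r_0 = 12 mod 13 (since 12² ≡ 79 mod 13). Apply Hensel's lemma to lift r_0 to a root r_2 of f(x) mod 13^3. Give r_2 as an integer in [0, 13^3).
r_2 = 1819 (mod 2197)

Hensel's recurrence: r_{i+1} = r_i − f(r_i)·(f′(r_i))^{-1} mod 13^{i+2}, with f′(x) = 2x. Iterate:
  r_0 = 12 (mod 13)
  r_1 = 129 (mod 169)
  r_2 = 1819 (mod 2197)
Final: r_2 = 1819, and one checks f(r_2) ≡ 0 mod 13^3.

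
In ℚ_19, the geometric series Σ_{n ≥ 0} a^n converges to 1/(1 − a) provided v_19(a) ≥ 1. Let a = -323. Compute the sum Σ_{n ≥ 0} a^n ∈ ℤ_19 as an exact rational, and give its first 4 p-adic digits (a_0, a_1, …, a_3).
Σ a^n = 1/(1 − a) = 1/324;  first 4 digits = (1, 2, 3, 4)

v_19(a) = 1 ≥ 1, so the series converges in ℤ_19 to 1/(1 − a) = 1/(1 − (-323)) = 1/324. Expand this rational in ℤ_19: compute digits iteratively via d_i = x_i mod 19, x_{i+1} = (x_i − d_i)/19. The first 4 digits are (1, 2, 3, 4).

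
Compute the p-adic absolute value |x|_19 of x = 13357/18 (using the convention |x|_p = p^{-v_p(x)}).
|13357/18|_19 = 1/361

Step 1 — compute v_19(x) by factoring powers of 19 out of the numerator and denominator: v_19(13357/18) = 2. Step 2 — apply |x|_p = p^{-v_p(x)} = 19^{-2} = 1/361.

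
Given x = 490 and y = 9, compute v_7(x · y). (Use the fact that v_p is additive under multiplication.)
v_7(4410) = 2

v_p(x) = 2 (factor: 490 = 7^2 · 10); v_p(y) = 0 (factor: 9 = 7^0 · 9). Additivity: v_p(xy) = v_p(x) + v_p(y) = 2 + 0 = 2. (Direct check: xy = 4410 = 7^2 · (90).)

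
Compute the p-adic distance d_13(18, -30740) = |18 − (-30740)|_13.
d_13(18, -30740) = 1/2197

Step 1 — x − y = 18 − (-30740) = 30758. Step 2 — v_13(30758) = 3 (factor: 30758 = (13^3 · 14); the sign does not affect v_p). Step 3 — |x − y|_13 = 13^{-3} = 1/2197.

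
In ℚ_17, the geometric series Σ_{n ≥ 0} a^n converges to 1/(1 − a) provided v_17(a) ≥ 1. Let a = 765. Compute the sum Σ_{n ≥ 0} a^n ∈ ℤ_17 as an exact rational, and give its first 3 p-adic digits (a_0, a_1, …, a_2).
Σ a^n = 1/(1 − a) = -1/764;  first 3 digits = (1, 11, 4)

v_17(a) = 1 ≥ 1, so the series converges in ℤ_17 to 1/(1 − a) = 1/(1 − 765) = -1/764. Expand this rational in ℤ_17: compute digits iteratively via d_i = x_i mod 17, x_{i+1} = (x_i − d_i)/17. The first 3 digits are (1, 11, 4).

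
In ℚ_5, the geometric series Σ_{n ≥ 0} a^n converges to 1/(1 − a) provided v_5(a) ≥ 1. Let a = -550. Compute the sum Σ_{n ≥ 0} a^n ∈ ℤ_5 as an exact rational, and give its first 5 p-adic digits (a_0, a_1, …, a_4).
Σ a^n = 1/(1 − a) = 1/551;  first 5 digits = (1, 0, 3, 0, 3)

v_5(a) = 2 ≥ 1, so the series converges in ℤ_5 to 1/(1 − a) = 1/(1 − (-550)) = 1/551. Expand this rational in ℤ_5: compute digits iteratively via d_i = x_i mod 5, x_{i+1} = (x_i − d_i)/5. The first 5 digits are (1, 0, 3, 0, 3).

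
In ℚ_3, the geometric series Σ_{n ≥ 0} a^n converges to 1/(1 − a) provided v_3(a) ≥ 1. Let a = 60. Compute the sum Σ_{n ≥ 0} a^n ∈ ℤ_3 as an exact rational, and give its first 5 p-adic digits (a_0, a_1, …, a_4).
Σ a^n = 1/(1 − a) = -1/59;  first 5 digits = (1, 2, 1, 2, 0)

v_3(a) = 1 ≥ 1, so the series converges in ℤ_3 to 1/(1 − a) = 1/(1 − 60) = -1/59. Expand this rational in ℤ_3: compute digits iteratively via d_i = x_i mod 3, x_{i+1} = (x_i − d_i)/3. The first 5 digits are (1, 2, 1, 2, 0).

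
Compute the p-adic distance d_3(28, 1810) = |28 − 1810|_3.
d_3(28, 1810) = 1/81

Step 1 — x − y = 28 − 1810 = -1782. Step 2 — v_3(-1782) = 4 (factor: -1782 = −(3^4 · 22); the sign does not affect v_p). Step 3 — |x − y|_3 = 3^{-4} = 1/81.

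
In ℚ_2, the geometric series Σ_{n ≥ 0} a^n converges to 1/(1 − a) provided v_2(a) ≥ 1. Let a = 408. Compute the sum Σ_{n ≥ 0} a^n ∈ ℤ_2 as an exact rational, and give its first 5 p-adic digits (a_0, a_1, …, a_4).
Σ a^n = 1/(1 − a) = -1/407;  first 5 digits = (1, 0, 0, 1, 1)

v_2(a) = 3 ≥ 1, so the series converges in ℤ_2 to 1/(1 − a) = 1/(1 − 408) = -1/407. Expand this rational in ℤ_2: compute digits iteratively via d_i = x_i mod 2, x_{i+1} = (x_i − d_i)/2. The first 5 digits are (1, 0, 0, 1, 1).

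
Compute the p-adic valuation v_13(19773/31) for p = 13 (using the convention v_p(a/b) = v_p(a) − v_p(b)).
v_13(19773/31) = 3

Factor powers of 13 from the numerator and denominator of the reduced fraction: 19773 = 13^3 · 9 and 31 = 13^0 · 31. Apply v_p(a/b) = v_p(a) − v_p(b): v_13(19773/31) = 3 − 0 = 3.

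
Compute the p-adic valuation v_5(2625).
v_5(2625) = 3

v_5(n) is the largest exponent k such that 5^k divides n. Factor out: 2625 = 5^3 · 21. (Sign doesn't affect v_p.) So v_5(2625) = 3.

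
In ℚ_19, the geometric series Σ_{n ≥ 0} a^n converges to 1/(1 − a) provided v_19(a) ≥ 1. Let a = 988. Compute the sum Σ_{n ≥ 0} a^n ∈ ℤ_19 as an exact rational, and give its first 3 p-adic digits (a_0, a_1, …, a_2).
Σ a^n = 1/(1 − a) = -1/987;  first 3 digits = (1, 14, 8)

v_19(a) = 1 ≥ 1, so the series converges in ℤ_19 to 1/(1 − a) = 1/(1 − 988) = -1/987. Expand this rational in ℤ_19: compute digits iteratively via d_i = x_i mod 19, x_{i+1} = (x_i − d_i)/19. The first 3 digits are (1, 14, 8).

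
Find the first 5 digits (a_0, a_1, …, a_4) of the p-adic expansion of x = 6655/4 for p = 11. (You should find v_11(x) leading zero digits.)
(a_0, …, a_4) = (0, 0, 0, 4, 8)

v_11(6655/4) = 3, so a_0 = ... = a_2 = 0. Factor out: x = 11^3 · u with u = 5/4 a unit in ℤ_11. Expand u iteratively via a_{v+i} = u_i mod 11, u_{i+1} = (u_i − a_{v+i})/11:
  u_0 = 5/4;  a_3 = 4;  u_1 = (u_0 − 4)/11 = -1/4
  u_1 = -1/4;  a_4 = 8;  u_2 = (u_1 − 8)/11 = -3/4
Digits: (0, 0, 0, 4, 8).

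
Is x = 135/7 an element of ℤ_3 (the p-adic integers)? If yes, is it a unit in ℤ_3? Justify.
x ∈ ℤ_3 but not a unit; v_3(x) = 3 > 0

ℤ_3 = {x ∈ ℚ_3 : v_3(x) ≥ 0} and ℤ_3^× = {x ∈ ℤ_3 : v_3(x) = 0}. Here v_3(135/7) = v_3(num) − v_3(den) = 3; compare against these criteria.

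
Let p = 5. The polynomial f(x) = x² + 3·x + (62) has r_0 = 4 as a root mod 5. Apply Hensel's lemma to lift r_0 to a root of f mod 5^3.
r_2 = 89 (mod 125)

Hensel: r_{i+1} = r_i − f(r_i)·(f′(r_i))^{-1} mod 5^{i+2}, f′(x) = 2x + 3. Iterate:
  r_0 = 4 (mod 5)
  r_1 = 14 (mod 25)
  r_2 = 89 (mod 125)
Final: r = 89 satisfies f(r) ≡ 0 mod 5^3.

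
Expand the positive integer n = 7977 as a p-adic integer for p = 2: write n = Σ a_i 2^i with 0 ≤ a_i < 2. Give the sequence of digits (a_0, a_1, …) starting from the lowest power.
(a_0, a_1, …) = (1, 0, 0, 1, 0, 1, 0, 0, 1, 1, 1, 1, 1)

Repeated division by 2 gives the digits low-to-high: 7977 = 1 + 1·2^3 + 1·2^5 + 1·2^8 + 1·2^9 + 1·2^10 + 1·2^11 + 1·2^12. Digit sequence: (1, 0, 0, 1, 0, 1, 0, 0, 1, 1, 1, 1, 1).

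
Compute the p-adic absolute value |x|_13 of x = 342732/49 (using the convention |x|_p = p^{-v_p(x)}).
|342732/49|_13 = 1/28561

Step 1 — compute v_13(x) by factoring powers of 13 out of the numerator and denominator: v_13(342732/49) = 4. Step 2 — apply |x|_p = p^{-v_p(x)} = 13^{-4} = 1/28561.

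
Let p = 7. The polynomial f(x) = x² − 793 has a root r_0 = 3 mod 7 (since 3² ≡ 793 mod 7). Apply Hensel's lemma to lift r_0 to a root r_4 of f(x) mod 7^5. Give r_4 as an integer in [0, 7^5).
r_4 = 15340 (mod 16807)

Hensel's recurrence: r_{i+1} = r_i − f(r_i)·(f′(r_i))^{-1} mod 7^{i+2}, with f′(x) = 2x. Iterate:
  r_0 = 3 (mod 7)
  r_1 = 3 (mod 49)
  r_2 = 248 (mod 343)
  r_3 = 934 (mod 2401)
  r_4 = 15340 (mod 16807)
Final: r_4 = 15340, and one checks f(r_4) ≡ 0 mod 7^5.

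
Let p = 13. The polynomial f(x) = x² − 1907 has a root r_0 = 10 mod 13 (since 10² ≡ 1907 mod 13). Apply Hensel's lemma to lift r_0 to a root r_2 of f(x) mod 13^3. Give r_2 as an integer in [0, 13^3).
r_2 = 1427 (mod 2197)

Hensel's recurrence: r_{i+1} = r_i − f(r_i)·(f′(r_i))^{-1} mod 13^{i+2}, with f′(x) = 2x. Iterate:
  r_0 = 10 (mod 13)
  r_1 = 75 (mod 169)
  r_2 = 1427 (mod 2197)
Final: r_2 = 1427, and one checks f(r_2) ≡ 0 mod 13^3.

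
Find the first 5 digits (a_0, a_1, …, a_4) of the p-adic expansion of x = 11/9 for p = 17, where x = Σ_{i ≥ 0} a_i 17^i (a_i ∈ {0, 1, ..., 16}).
(a_0, …, a_4) = (5, 13, 3, 13, 3)

v_17(11/9) = 0 (numerator and denominator both coprime to 17), so x ∈ ℤ_17^×. Compute digits iteratively via a_i = x_i mod 17, x_{i+1} = (x_i − a_i)/17, with x_0 = x:
  x_0 = 11/9;  a_0 = 5;  x_1 = (x_0 − 5)/17 = -2/9
  x_1 = -2/9;  a_1 = 13;  x_2 = (x_1 − 13)/17 = -7/9
  x_2 = -7/9;  a_2 = 3;  x_3 = (x_2 − 3)/17 = -2/9
  x_3 = -2/9;  a_3 = 13;  x_4 = (x_3 − 13)/17 = -7/9
  x_4 = -7/9;  a_4 = 3;  x_5 = (x_4 − 3)/17 = -2/9
Digits: (5, 13, 3, 13, 3).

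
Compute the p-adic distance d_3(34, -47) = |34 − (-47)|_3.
d_3(34, -47) = 1/81

Step 1 — x − y = 34 − (-47) = 81. Step 2 — v_3(81) = 4 (factor: 81 = (3^4 · 1); the sign does not affect v_p). Step 3 — |x − y|_3 = 3^{-4} = 1/81.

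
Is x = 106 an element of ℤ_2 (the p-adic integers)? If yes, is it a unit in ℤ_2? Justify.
x ∈ ℤ_2 but not a unit; v_2(x) = 1 > 0

ℤ_2 = {x ∈ ℚ_2 : v_2(x) ≥ 0} and ℤ_2^× = {x ∈ ℤ_2 : v_2(x) = 0}. Here v_2(106) = v_2(num) − v_2(den) = 1; compare against these criteria.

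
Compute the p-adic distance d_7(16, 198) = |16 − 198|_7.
d_7(16, 198) = 1/7

Step 1 — x − y = 16 − 198 = -182. Step 2 — v_7(-182) = 1 (factor: -182 = −(7^1 · 26); the sign does not affect v_p). Step 3 — |x − y|_7 = 7^{-1} = 1/7.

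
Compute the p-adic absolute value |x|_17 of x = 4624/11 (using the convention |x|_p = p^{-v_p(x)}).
|4624/11|_17 = 1/289

Step 1 — compute v_17(x) by factoring powers of 17 out of the numerator and denominator: v_17(4624/11) = 2. Step 2 — apply |x|_p = p^{-v_p(x)} = 17^{-2} = 1/289.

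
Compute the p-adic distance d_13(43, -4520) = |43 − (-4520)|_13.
d_13(43, -4520) = 1/169

Step 1 — x − y = 43 − (-4520) = 4563. Step 2 — v_13(4563) = 2 (factor: 4563 = (13^2 · 27); the sign does not affect v_p). Step 3 — |x − y|_13 = 13^{-2} = 1/169.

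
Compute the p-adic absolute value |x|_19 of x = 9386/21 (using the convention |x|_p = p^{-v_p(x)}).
|9386/21|_19 = 1/361

Step 1 — compute v_19(x) by factoring powers of 19 out of the numerator and denominator: v_19(9386/21) = 2. Step 2 — apply |x|_p = p^{-v_p(x)} = 19^{-2} = 1/361.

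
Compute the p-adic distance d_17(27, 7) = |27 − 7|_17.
d_17(27, 7) = 1

Step 1 — x − y = 27 − 7 = 20. Step 2 — v_17(20) = 0 (factor: 20 = (17^0 · 20); the sign does not affect v_p). Step 3 — |x − y|_17 = 17^{0} = 1.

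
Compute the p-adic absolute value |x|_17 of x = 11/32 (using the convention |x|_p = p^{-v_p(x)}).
|11/32|_17 = 1

Step 1 — compute v_17(x) by factoring powers of 17 out of the numerator and denominator: v_17(11/32) = 0. Step 2 — apply |x|_p = p^{-v_p(x)} = 17^{0} = 1.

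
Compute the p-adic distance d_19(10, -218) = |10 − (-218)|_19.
d_19(10, -218) = 1/19

Step 1 — x − y = 10 − (-218) = 228. Step 2 — v_19(228) = 1 (factor: 228 = (19^1 · 12); the sign does not affect v_p). Step 3 — |x − y|_19 = 19^{-1} = 1/19.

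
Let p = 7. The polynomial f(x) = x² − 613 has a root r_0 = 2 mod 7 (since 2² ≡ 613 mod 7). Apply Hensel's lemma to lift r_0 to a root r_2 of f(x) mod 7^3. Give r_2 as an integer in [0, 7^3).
r_2 = 142 (mod 343)

Hensel's recurrence: r_{i+1} = r_i − f(r_i)·(f′(r_i))^{-1} mod 7^{i+2}, with f′(x) = 2x. Iterate:
  r_0 = 2 (mod 7)
  r_1 = 44 (mod 49)
  r_2 = 142 (mod 343)
Final: r_2 = 142, and one checks f(r_2) ≡ 0 mod 7^3.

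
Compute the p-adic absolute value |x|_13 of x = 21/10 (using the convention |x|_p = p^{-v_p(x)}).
|21/10|_13 = 1

Step 1 — compute v_13(x) by factoring powers of 13 out of the numerator and denominator: v_13(21/10) = 0. Step 2 — apply |x|_p = p^{-v_p(x)} = 13^{0} = 1.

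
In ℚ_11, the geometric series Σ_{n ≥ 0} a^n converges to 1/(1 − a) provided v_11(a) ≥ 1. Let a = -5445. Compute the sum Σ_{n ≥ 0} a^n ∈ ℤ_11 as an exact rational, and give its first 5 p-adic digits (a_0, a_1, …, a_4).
Σ a^n = 1/(1 − a) = 1/5446;  first 5 digits = (1, 0, 10, 6, 0)

v_11(a) = 2 ≥ 1, so the series converges in ℤ_11 to 1/(1 − a) = 1/(1 − (-5445)) = 1/5446. Expand this rational in ℤ_11: compute digits iteratively via d_i = x_i mod 11, x_{i+1} = (x_i − d_i)/11. The first 5 digits are (1, 0, 10, 6, 0).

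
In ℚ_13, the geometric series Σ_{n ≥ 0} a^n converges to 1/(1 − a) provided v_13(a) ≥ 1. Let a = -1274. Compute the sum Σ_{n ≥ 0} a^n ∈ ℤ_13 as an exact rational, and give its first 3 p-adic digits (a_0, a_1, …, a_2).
Σ a^n = 1/(1 − a) = 1/1275;  first 3 digits = (1, 6, 2)

v_13(a) = 1 ≥ 1, so the series converges in ℤ_13 to 1/(1 − a) = 1/(1 − (-1274)) = 1/1275. Expand this rational in ℤ_13: compute digits iteratively via d_i = x_i mod 13, x_{i+1} = (x_i − d_i)/13. The first 3 digits are (1, 6, 2).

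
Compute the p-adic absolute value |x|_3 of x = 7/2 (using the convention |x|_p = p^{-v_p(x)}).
|7/2|_3 = 1

Step 1 — compute v_3(x) by factoring powers of 3 out of the numerator and denominator: v_3(7/2) = 0. Step 2 — apply |x|_p = p^{-v_p(x)} = 3^{0} = 1.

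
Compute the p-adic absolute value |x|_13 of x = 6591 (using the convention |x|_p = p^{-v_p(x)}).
|6591|_13 = 1/2197

Step 1 — compute v_13(x) by factoring powers of 13 out of the numerator and denominator: v_13(6591) = 3. Step 2 — apply |x|_p = p^{-v_p(x)} = 13^{-3} = 1/2197.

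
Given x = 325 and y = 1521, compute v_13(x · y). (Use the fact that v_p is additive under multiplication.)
v_13(494325) = 3

v_p(x) = 1 (factor: 325 = 13^1 · 25); v_p(y) = 2 (factor: 1521 = 13^2 · 9). Additivity: v_p(xy) = v_p(x) + v_p(y) = 1 + 2 = 3. (Direct check: xy = 494325 = 13^3 · (225).)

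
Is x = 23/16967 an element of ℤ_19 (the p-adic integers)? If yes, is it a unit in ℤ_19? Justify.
x ∉ ℤ_19 (v_19(x) = -2 < 0)

ℤ_19 = {x ∈ ℚ_19 : v_19(x) ≥ 0} and ℤ_19^× = {x ∈ ℤ_19 : v_19(x) = 0}. Here v_19(23/16967) = v_19(num) − v_19(den) = -2; compare against these criteria.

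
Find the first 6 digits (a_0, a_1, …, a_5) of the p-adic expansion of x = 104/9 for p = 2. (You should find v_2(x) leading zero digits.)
(a_0, …, a_5) = (0, 0, 0, 1, 0, 1)

v_2(104/9) = 3, so a_0 = ... = a_2 = 0. Factor out: x = 2^3 · u with u = 13/9 a unit in ℤ_2. Expand u iteratively via a_{v+i} = u_i mod 2, u_{i+1} = (u_i − a_{v+i})/2:
  u_0 = 13/9;  a_3 = 1;  u_1 = (u_0 − 1)/2 = 2/9
  u_1 = 2/9;  a_4 = 0;  u_2 = (u_1 − 0)/2 = 1/9
  u_2 = 1/9;  a_5 = 1;  u_3 = (u_2 − 1)/2 = -4/9
Digits: (0, 0, 0, 1, 0, 1).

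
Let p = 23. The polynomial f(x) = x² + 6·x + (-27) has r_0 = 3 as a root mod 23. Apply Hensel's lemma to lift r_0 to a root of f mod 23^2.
r_1 = 3 (mod 529)

Hensel: r_{i+1} = r_i − f(r_i)·(f′(r_i))^{-1} mod 23^{i+2}, f′(x) = 2x + 6. Iterate:
  r_0 = 3 (mod 23)
  r_1 = 3 (mod 529)
Final: r = 3 satisfies f(r) ≡ 0 mod 23^2.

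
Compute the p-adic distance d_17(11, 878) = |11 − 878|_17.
d_17(11, 878) = 1/289

Step 1 — x − y = 11 − 878 = -867. Step 2 — v_17(-867) = 2 (factor: -867 = −(17^2 · 3); the sign does not affect v_p). Step 3 — |x − y|_17 = 17^{-2} = 1/289.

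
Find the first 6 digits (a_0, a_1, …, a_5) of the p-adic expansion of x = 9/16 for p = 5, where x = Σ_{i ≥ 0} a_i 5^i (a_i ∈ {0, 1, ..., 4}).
(a_0, …, a_5) = (4, 4, 0, 2, 3, 4)

v_5(9/16) = 0 (numerator and denominator both coprime to 5), so x ∈ ℤ_5^×. Compute digits iteratively via a_i = x_i mod 5, x_{i+1} = (x_i − a_i)/5, with x_0 = x:
  x_0 = 9/16;  a_0 = 4;  x_1 = (x_0 − 4)/5 = -11/16
  x_1 = -11/16;  a_1 = 4;  x_2 = (x_1 − 4)/5 = -15/16
  x_2 = -15/16;  a_2 = 0;  x_3 = (x_2 − 0)/5 = -3/16
  x_3 = -3/16;  a_3 = 2;  x_4 = (x_3 − 2)/5 = -7/16
  x_4 = -7/16;  a_4 = 3;  x_5 = (x_4 − 3)/5 = -11/16
  x_5 = -11/16;  a_5 = 4;  x_6 = (x_5 − 4)/5 = -15/16
Digits: (4, 4, 0, 2, 3, 4).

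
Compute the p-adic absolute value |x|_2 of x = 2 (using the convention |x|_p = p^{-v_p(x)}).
|2|_2 = 1/2

Step 1 — compute v_2(x) by factoring powers of 2 out of the numerator and denominator: v_2(2) = 1. Step 2 — apply |x|_p = p^{-v_p(x)} = 2^{-1} = 1/2.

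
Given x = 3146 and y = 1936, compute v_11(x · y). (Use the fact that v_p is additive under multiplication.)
v_11(6090656) = 4

v_p(x) = 2 (factor: 3146 = 11^2 · 26); v_p(y) = 2 (factor: 1936 = 11^2 · 16). Additivity: v_p(xy) = v_p(x) + v_p(y) = 2 + 2 = 4. (Direct check: xy = 6090656 = 11^4 · (416).)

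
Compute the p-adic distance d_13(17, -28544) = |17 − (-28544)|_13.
d_13(17, -28544) = 1/28561

Step 1 — x − y = 17 − (-28544) = 28561. Step 2 — v_13(28561) = 4 (factor: 28561 = (13^4 · 1); the sign does not affect v_p). Step 3 — |x − y|_13 = 13^{-4} = 1/28561.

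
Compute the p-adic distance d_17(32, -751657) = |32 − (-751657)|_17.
d_17(32, -751657) = 1/83521

Step 1 — x − y = 32 − (-751657) = 751689. Step 2 — v_17(751689) = 4 (factor: 751689 = (17^4 · 9); the sign does not affect v_p). Step 3 — |x − y|_17 = 17^{-4} = 1/83521.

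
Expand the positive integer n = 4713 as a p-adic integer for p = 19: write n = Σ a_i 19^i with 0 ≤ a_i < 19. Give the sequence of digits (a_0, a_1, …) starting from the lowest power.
(a_0, a_1, …) = (1, 1, 13)

Repeated division by 19 gives the digits low-to-high: 4713 = 1 + 1·19^1 + 13·19^2. Digit sequence: (1, 1, 13).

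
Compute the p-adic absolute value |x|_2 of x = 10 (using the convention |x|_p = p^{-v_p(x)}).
|10|_2 = 1/2

Step 1 — compute v_2(x) by factoring powers of 2 out of the numerator and denominator: v_2(10) = 1. Step 2 — apply |x|_p = p^{-v_p(x)} = 2^{-1} = 1/2.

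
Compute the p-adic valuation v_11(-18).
v_11(-18) = 0

v_11(n) is the largest exponent k such that 11^k divides n. Factor out: -18 = -11^0 · 18. (Sign doesn't affect v_p.) So v_11(-18) = 0.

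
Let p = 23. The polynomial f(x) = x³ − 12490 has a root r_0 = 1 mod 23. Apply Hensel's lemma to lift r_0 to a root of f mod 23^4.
r_3 = 35904 (mod 279841)

Hensel: r_{i+1} = r_i − f(r_i)/f′(r_i) mod 23^{i+2}, where f′(x) = 3x². Iterate:
  r_0 = 1 (mod 23)
  r_1 = 461 (mod 529)
  r_2 = 11570 (mod 12167)
  r_3 = 35904 (mod 279841)
Final: r = 35904 with f(r) ≡ 0 mod 23^4.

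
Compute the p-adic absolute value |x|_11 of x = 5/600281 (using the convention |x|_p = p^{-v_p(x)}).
|5/600281|_11 = 14641

Step 1 — compute v_11(x) by factoring powers of 11 out of the numerator and denominator: v_11(5/600281) = -4. Step 2 — apply |x|_p = p^{-v_p(x)} = 11^{4} = 14641.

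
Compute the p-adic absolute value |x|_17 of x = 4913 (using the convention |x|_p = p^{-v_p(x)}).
|4913|_17 = 1/4913

Step 1 — compute v_17(x) by factoring powers of 17 out of the numerator and denominator: v_17(4913) = 3. Step 2 — apply |x|_p = p^{-v_p(x)} = 17^{-3} = 1/4913.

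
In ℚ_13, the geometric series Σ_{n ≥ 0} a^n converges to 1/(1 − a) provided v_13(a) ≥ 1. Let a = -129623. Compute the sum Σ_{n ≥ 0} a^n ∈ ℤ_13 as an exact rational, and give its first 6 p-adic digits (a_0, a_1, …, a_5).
Σ a^n = 1/(1 − a) = 1/129624;  first 6 digits = (1, 0, 0, 6, 8, 12)

v_13(a) = 3 ≥ 1, so the series converges in ℤ_13 to 1/(1 − a) = 1/(1 − (-129623)) = 1/129624. Expand this rational in ℤ_13: compute digits iteratively via d_i = x_i mod 13, x_{i+1} = (x_i − d_i)/13. The first 6 digits are (1, 0, 0, 6, 8, 12).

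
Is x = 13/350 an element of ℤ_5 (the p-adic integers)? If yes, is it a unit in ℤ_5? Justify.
x ∉ ℤ_5 (v_5(x) = -2 < 0)

ℤ_5 = {x ∈ ℚ_5 : v_5(x) ≥ 0} and ℤ_5^× = {x ∈ ℤ_5 : v_5(x) = 0}. Here v_5(13/350) = v_5(num) − v_5(den) = -2; compare against these criteria.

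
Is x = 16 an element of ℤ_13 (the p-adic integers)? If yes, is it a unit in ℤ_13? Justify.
x ∈ ℤ_13^× (unit); v_13(x) = 0

ℤ_13 = {x ∈ ℚ_13 : v_13(x) ≥ 0} and ℤ_13^× = {x ∈ ℤ_13 : v_13(x) = 0}. Here v_13(16) = v_13(num) − v_13(den) = 0; compare against these criteria.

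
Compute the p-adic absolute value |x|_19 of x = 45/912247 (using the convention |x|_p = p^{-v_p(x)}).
|45/912247|_19 = 130321

Step 1 — compute v_19(x) by factoring powers of 19 out of the numerator and denominator: v_19(45/912247) = -4. Step 2 — apply |x|_p = p^{-v_p(x)} = 19^{4} = 130321.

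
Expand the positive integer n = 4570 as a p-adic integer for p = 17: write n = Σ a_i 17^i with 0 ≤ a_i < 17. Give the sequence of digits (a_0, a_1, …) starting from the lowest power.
(a_0, a_1, …) = (14, 13, 15)

Repeated division by 17 gives the digits low-to-high: 4570 = 14 + 13·17^1 + 15·17^2. Digit sequence: (14, 13, 15).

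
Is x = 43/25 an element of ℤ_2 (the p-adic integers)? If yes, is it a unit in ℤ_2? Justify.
x ∈ ℤ_2^× (unit); v_2(x) = 0

ℤ_2 = {x ∈ ℚ_2 : v_2(x) ≥ 0} and ℤ_2^× = {x ∈ ℤ_2 : v_2(x) = 0}. Here v_2(43/25) = v_2(num) − v_2(den) = 0; compare against these criteria.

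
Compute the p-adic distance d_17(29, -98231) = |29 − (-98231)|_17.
d_17(29, -98231) = 1/4913

Step 1 — x − y = 29 − (-98231) = 98260. Step 2 — v_17(98260) = 3 (factor: 98260 = (17^3 · 20); the sign does not affect v_p). Step 3 — |x − y|_17 = 17^{-3} = 1/4913.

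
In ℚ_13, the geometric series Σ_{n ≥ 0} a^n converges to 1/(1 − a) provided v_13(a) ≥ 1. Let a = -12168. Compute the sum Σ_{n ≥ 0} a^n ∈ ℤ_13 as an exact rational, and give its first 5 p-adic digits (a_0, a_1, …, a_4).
Σ a^n = 1/(1 − a) = 1/12169;  first 5 digits = (1, 0, 6, 7, 9)

v_13(a) = 2 ≥ 1, so the series converges in ℤ_13 to 1/(1 − a) = 1/(1 − (-12168)) = 1/12169. Expand this rational in ℤ_13: compute digits iteratively via d_i = x_i mod 13, x_{i+1} = (x_i − d_i)/13. The first 5 digits are (1, 0, 6, 7, 9).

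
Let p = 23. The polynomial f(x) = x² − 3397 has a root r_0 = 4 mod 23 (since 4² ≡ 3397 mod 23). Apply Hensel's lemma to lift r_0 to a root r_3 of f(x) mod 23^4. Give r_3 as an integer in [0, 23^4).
r_3 = 225979 (mod 279841)

Hensel's recurrence: r_{i+1} = r_i − f(r_i)·(f′(r_i))^{-1} mod 23^{i+2}, with f′(x) = 2x. Iterate:
  r_0 = 4 (mod 23)
  r_1 = 96 (mod 529)
  r_2 = 6973 (mod 12167)
  r_3 = 225979 (mod 279841)
Final: r_3 = 225979, and one checks f(r_3) ≡ 0 mod 23^4.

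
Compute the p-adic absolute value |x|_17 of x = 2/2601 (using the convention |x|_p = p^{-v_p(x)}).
|2/2601|_17 = 289

Step 1 — compute v_17(x) by factoring powers of 17 out of the numerator and denominator: v_17(2/2601) = -2. Step 2 — apply |x|_p = p^{-v_p(x)} = 17^{2} = 289.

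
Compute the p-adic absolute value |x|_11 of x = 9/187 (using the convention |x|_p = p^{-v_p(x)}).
|9/187|_11 = 11

Step 1 — compute v_11(x) by factoring powers of 11 out of the numerator and denominator: v_11(9/187) = -1. Step 2 — apply |x|_p = p^{-v_p(x)} = 11^{1} = 11.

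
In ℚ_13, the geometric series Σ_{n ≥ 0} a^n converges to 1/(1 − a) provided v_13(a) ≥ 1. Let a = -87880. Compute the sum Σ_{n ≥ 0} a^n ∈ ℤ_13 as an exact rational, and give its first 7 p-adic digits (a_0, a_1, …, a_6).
Σ a^n = 1/(1 − a) = 1/87881;  first 7 digits = (1, 0, 0, 12, 9, 12, 0)

v_13(a) = 3 ≥ 1, so the series converges in ℤ_13 to 1/(1 − a) = 1/(1 − (-87880)) = 1/87881. Expand this rational in ℤ_13: compute digits iteratively via d_i = x_i mod 13, x_{i+1} = (x_i − d_i)/13. The first 7 digits are (1, 0, 0, 12, 9, 12, 0).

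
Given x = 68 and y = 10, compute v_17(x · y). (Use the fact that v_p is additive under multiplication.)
v_17(680) = 1

v_p(x) = 1 (factor: 68 = 17^1 · 4); v_p(y) = 0 (factor: 10 = 17^0 · 10). Additivity: v_p(xy) = v_p(x) + v_p(y) = 1 + 0 = 1. (Direct check: xy = 680 = 17^1 · (40).)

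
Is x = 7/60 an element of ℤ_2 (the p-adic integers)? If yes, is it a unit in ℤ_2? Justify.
x ∉ ℤ_2 (v_2(x) = -2 < 0)

ℤ_2 = {x ∈ ℚ_2 : v_2(x) ≥ 0} and ℤ_2^× = {x ∈ ℤ_2 : v_2(x) = 0}. Here v_2(7/60) = v_2(num) − v_2(den) = -2; compare against these criteria.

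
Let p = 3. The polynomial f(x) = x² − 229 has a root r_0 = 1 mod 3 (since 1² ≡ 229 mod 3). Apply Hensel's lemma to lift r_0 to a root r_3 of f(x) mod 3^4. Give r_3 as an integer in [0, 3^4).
r_3 = 43 (mod 81)

Hensel's recurrence: r_{i+1} = r_i − f(r_i)·(f′(r_i))^{-1} mod 3^{i+2}, with f′(x) = 2x. Iterate:
  r_0 = 1 (mod 3)
  r_1 = 7 (mod 9)
  r_2 = 16 (mod 27)
  r_3 = 43 (mod 81)
Final: r_3 = 43, and one checks f(r_3) ≡ 0 mod 3^4.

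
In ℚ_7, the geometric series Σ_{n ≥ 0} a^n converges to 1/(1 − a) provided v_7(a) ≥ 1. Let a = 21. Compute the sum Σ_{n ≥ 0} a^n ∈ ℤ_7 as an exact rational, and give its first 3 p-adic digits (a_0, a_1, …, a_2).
Σ a^n = 1/(1 − a) = -1/20;  first 3 digits = (1, 3, 2)

v_7(a) = 1 ≥ 1, so the series converges in ℤ_7 to 1/(1 − a) = 1/(1 − 21) = -1/20. Expand this rational in ℤ_7: compute digits iteratively via d_i = x_i mod 7, x_{i+1} = (x_i − d_i)/7. The first 3 digits are (1, 3, 2).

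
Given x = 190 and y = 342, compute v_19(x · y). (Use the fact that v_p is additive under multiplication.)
v_19(64980) = 2

v_p(x) = 1 (factor: 190 = 19^1 · 10); v_p(y) = 1 (factor: 342 = 19^1 · 18). Additivity: v_p(xy) = v_p(x) + v_p(y) = 1 + 1 = 2. (Direct check: xy = 64980 = 19^2 · (180).)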